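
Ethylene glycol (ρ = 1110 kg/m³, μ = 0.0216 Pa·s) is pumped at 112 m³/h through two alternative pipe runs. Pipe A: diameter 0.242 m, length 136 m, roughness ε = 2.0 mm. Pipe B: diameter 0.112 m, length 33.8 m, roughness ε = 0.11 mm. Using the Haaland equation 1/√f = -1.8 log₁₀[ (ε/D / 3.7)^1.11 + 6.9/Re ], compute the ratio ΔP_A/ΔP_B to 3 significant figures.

ΔP_A/ΔP_B ≈ 0.128

Pipe A: V = Q/A = 0.03111/0.046 = 0.6764 m/s; Re = 8412; ε/D = 0.00826; Haaland → f = 0.04211; ΔP_A = f(L/D)(ρV²/2) = 6008 Pa.
Pipe B: V = Q/A = 0.03111/0.009852 = 3.158 m/s; Re = 1.818e+04; ε/D = 0.000982; Haaland → f = 0.02813; ΔP_B = f(L/D)(ρV²/2) = 4.698e+04 Pa.
ΔP_A/ΔP_B = 6008/4.698e+04 = 0.128.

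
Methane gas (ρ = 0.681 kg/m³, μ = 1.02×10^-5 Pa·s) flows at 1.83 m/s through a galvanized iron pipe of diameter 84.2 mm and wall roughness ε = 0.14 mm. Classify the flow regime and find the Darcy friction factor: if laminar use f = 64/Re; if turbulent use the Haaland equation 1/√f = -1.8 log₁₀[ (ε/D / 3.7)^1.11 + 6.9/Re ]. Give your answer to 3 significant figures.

Re = ρVD/μ = 0.681·1.83·0.0842/1.02e-05 = 1.029e+04.
Re > 4000 → turbulent. ε/D = 0.00014/0.0842 = 0.00166; Haaland: 1/√f = -1.8 log₁₀[0.000192 + 0.000671] = 5.515, so f = 0.03288.

f ≈ 0.0329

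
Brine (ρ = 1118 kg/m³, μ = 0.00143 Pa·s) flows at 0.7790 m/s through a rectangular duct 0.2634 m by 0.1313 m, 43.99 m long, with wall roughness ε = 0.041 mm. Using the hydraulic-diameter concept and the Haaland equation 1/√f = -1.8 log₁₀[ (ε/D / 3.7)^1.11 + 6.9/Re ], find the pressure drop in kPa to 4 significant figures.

ΔP ≈ 1.592 kPa

Hydraulic diameter D_h = 4A/P = 4·(0.2634·0.1313)/(2·(0.2634+0.1313)) = 0.1383/0.7894 = 0.1752 m.
Re = ρVD_h/μ = 1118·0.779·0.1752/0.00143 = 1.067e+05.
ε/D_h = 4.1e-05/0.1752 = 0.000234; Haaland gives 1/√f = -1.8 log₁₀[2.18e-05+6.46e-05] = 7.314, so f = 0.0187.
ΔP = f(L/D_h)(ρV²/2) = 0.0187·43.99/0.1752·339.2 = 1592 Pa.
ΔP = 1.592 kPa.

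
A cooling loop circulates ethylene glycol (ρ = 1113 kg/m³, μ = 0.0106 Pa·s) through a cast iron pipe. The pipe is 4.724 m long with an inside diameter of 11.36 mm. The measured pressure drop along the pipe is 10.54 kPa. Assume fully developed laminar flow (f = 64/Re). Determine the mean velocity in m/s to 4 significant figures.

For laminar flow, f = 64/Re with Re = ρVD/μ, so Darcy-Weisbach reduces to ΔP = 32μLV/D². Solving for V: V = ΔP·D²/(32μL) = 1.054e+04·(0.01136)²/(32·0.0106·4.724) = 0.8489 m/s.
Check: Re = ρVD/μ = 1113·0.8489·0.01136/0.0106 = 1013 < 2300, so the laminar assumption holds.

V ≈ 0.8489 m/s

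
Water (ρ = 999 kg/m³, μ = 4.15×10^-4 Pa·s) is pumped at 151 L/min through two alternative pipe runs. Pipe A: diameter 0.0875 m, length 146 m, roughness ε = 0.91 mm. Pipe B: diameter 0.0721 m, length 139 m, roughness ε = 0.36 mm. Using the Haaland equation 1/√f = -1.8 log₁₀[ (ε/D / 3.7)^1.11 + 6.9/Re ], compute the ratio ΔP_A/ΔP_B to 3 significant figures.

Pipe A: V = Q/A = 0.002517/0.006013 = 0.4185 m/s; Re = 8.815e+04; ε/D = 0.0104; Haaland → f = 0.03911; ΔP_A = f(L/D)(ρV²/2) = 5709 Pa.
Pipe B: V = Q/A = 0.002517/0.004083 = 0.6164 m/s; Re = 1.07e+05; ε/D = 0.00499; Haaland → f = 0.03121; ΔP_B = f(L/D)(ρV²/2) = 1.142e+04 Pa.
ΔP_A/ΔP_B = 5709/1.142e+04 = 0.500.

ΔP_A/ΔP_B ≈ 0.500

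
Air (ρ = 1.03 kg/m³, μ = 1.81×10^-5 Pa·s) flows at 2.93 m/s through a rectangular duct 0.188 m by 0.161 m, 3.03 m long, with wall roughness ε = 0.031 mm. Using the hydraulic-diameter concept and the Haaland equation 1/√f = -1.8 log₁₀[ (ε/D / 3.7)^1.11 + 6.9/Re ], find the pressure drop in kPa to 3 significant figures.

Hydraulic diameter D_h = 4A/P = 4·(0.188·0.161)/(2·(0.188+0.161)) = 0.1211/0.698 = 0.1735 m.
Re = ρVD_h/μ = 1.03·2.93·0.1735/1.81e-05 = 2.892e+04.
ε/D_h = 3.1e-05/0.1735 = 0.000179; Haaland gives 1/√f = -1.8 log₁₀[1.62e-05+0.000239] = 6.469, so f = 0.0239.
ΔP = f(L/D_h)(ρV²/2) = 0.0239·3.03/0.1735·4.421 = 1.846 Pa.
ΔP = 0.00185 kPa.

ΔP ≈ 0.00185 kPa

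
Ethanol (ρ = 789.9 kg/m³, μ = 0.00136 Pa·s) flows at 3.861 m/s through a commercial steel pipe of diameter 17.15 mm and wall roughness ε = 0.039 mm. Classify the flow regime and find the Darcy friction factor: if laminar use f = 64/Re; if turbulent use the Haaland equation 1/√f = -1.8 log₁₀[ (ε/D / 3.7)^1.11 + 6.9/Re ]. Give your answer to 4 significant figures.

Re = ρVD/μ = 789.9·3.861·0.01715/0.00136 = 3.846e+04.
Re > 4000 → turbulent. ε/D = 3.9e-05/0.01715 = 0.00227; Haaland: 1/√f = -1.8 log₁₀[0.000272 + 0.000179] = 6.021, so f = 0.02759.

f ≈ 0.02759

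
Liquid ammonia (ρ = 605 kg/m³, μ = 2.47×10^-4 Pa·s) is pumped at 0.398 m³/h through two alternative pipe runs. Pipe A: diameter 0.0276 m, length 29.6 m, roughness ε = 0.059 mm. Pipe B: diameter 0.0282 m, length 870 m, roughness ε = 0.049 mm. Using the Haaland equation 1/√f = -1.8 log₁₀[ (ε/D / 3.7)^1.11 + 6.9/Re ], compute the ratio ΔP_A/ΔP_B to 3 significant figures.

Pipe A: V = Q/A = 0.0001106/0.0005983 = 0.1848 m/s; Re = 1.249e+04; ε/D = 0.00214; Haaland → f = 0.03226; ΔP_A = f(L/D)(ρV²/2) = 357.3 Pa.
Pipe B: V = Q/A = 0.0001106/0.0006246 = 0.177 m/s; Re = 1.223e+04; ε/D = 0.00174; Haaland → f = 0.0318; ΔP_B = f(L/D)(ρV²/2) = 9298 Pa.
ΔP_A/ΔP_B = 357.3/9298 = 0.0384.

ΔP_A/ΔP_B ≈ 0.0384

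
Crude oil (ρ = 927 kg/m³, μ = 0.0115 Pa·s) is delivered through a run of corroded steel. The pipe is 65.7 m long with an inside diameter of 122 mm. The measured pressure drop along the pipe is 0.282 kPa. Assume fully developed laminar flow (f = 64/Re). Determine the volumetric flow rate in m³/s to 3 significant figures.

For laminar flow, f = 64/Re with Re = ρVD/μ, so Darcy-Weisbach reduces to ΔP = 32μLV/D². Solving for V: V = ΔP·D²/(32μL) = 282·(0.122)²/(32·0.0115·65.7) = 0.1736 m/s.
Check: Re = ρVD/μ = 927·0.1736·0.122/0.0115 = 1707 < 2300, so the laminar assumption holds.
Q = V·A = 0.1736·(π/4·0.122²) = 0.002029 m³/s = 0.00203 m³/s.

Q ≈ 0.00203 m³/s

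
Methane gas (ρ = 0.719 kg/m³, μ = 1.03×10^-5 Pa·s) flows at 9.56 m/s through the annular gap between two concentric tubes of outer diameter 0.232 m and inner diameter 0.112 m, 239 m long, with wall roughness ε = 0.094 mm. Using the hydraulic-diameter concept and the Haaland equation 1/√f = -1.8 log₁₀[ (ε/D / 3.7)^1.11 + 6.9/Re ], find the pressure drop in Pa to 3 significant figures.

Hydraulic diameter D_h = 4A/P = D_o - D_i = 0.232 - 0.112 = 0.12 m.
Re = ρVD_h/μ = 0.719·9.56·0.12/1.03e-05 = 8.008e+04.
ε/D_h = 9.4e-05/0.12 = 0.000783; Haaland gives 1/√f = -1.8 log₁₀[8.35e-05+8.62e-05] = 6.787, so f = 0.02171.
ΔP = f(L/D_h)(ρV²/2) = 0.02171·239/0.12·32.86 = 1421 Pa.

ΔP ≈ 1420 Pa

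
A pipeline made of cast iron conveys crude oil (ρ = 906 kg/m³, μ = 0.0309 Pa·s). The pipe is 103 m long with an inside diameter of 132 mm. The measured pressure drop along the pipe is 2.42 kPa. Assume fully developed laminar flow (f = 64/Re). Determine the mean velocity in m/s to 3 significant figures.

For laminar flow, f = 64/Re with Re = ρVD/μ, so Darcy-Weisbach reduces to ΔP = 32μLV/D². Solving for V: V = ΔP·D²/(32μL) = 2420·(0.132)²/(32·0.0309·103) = 0.414 m/s.
Check: Re = ρVD/μ = 906·0.414·0.132/0.0309 = 1602 < 2300, so the laminar assumption holds.

V ≈ 0.414 m/s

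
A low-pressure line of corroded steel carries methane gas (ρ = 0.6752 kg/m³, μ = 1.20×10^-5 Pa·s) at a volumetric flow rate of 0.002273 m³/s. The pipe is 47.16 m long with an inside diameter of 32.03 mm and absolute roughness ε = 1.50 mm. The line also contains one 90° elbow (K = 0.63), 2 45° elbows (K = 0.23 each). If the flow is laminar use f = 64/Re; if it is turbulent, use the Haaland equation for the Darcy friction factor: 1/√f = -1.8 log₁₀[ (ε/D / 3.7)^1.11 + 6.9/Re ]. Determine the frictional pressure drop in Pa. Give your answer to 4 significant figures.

ΔP ≈ 297.2 Pa

Cross-sectional area A = πD²/4 = π(0.03203)²/4 = 0.0008058 m²; mean velocity V = Q/A = 0.002273/0.0008058 = 2.821 m/s.
Reynolds number Re = ρVD/μ = 0.6752 · 2.821 · 0.03203 / 1.2e-05 = 5084.
Re > 4000 → turbulent. Relative roughness ε/D = 0.0015/0.03203 = 0.0468. Haaland: 1/√f = -1.8 log₁₀[(0.0468/3.7)^1.11 + 6.9/5084] = -1.8 log₁₀[0.00783 + 0.00136] = 3.667, so f = 0.07439.
Total minor-loss coefficient ΣK = 1·0.63 + 2·0.23 = 1.09.
ΔP = [f·L/D + ΣK]·(ρV²/2) = [0.07439·47.16/0.03203 + 1.09]·(0.6752·2.821²/2) = [109.5 + 1.09]·2.687 = 297.2 Pa.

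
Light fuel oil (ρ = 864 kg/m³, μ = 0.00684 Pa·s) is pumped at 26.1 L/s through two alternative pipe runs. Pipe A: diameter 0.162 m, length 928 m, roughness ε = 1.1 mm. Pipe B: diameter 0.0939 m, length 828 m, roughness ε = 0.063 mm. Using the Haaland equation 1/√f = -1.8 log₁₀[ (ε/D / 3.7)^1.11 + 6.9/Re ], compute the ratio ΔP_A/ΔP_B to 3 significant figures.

ΔP_A/ΔP_B ≈ 0.114

Pipe A: V = Q/A = 0.0261/0.02061 = 1.266 m/s; Re = 2.591e+04; ε/D = 0.00679; Haaland → f = 0.03603; ΔP_A = f(L/D)(ρV²/2) = 1.43e+05 Pa.
Pipe B: V = Q/A = 0.0261/0.006925 = 3.769 m/s; Re = 4.47e+04; ε/D = 0.000671; Haaland → f = 0.02319; ΔP_B = f(L/D)(ρV²/2) = 1.255e+06 Pa.
ΔP_A/ΔP_B = 1.43e+05/1.255e+06 = 0.114.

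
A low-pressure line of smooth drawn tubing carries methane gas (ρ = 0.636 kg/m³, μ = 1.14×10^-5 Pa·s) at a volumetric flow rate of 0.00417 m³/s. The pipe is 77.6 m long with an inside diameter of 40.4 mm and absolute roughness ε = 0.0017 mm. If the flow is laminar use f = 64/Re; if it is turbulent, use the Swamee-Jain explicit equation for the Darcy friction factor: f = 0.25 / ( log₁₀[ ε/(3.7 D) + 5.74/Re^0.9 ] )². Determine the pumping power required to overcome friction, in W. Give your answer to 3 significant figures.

Cross-sectional area A = πD²/4 = π(0.0404)²/4 = 0.001282 m²; mean velocity V = Q/A = 0.00417/0.001282 = 3.253 m/s.
Reynolds number Re = ρVD/μ = 0.636 · 3.253 · 0.0404 / 1.14e-05 = 7332.
Re > 4000 → turbulent. Relative roughness ε/D = 1.7e-06/0.0404 = 4.21e-05. Swamee-Jain: f = 0.25/(log₁₀[4.21e-05/3.7 + 5.74/7332^0.9])² = 0.25/(log₁₀[1.14e-05 + 0.00191])² = 0.25/(-2.717)² = 0.03386.
Darcy-Weisbach: ΔP = f(L/D)(ρV²/2) = 0.03386·(77.6/0.0404)·(0.636·3.253²/2) = 0.03386·1921·3.365 = 218.9 Pa.
Pumping power P = QΔP = 0.00417·218.9 = 0.9127 W = 0.913 W.

P ≈ 0.913 W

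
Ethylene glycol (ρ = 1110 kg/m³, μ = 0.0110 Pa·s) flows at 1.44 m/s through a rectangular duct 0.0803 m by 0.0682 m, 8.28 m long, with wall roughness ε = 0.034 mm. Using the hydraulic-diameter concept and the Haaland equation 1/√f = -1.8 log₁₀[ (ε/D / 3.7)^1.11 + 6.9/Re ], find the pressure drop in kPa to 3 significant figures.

Hydraulic diameter D_h = 4A/P = 4·(0.0803·0.0682)/(2·(0.0803+0.0682)) = 0.02191/0.297 = 0.07376 m.
Re = ρVD_h/μ = 1110·1.44·0.07376/0.011 = 1.072e+04.
ε/D_h = 3.4e-05/0.07376 = 0.000461; Haaland gives 1/√f = -1.8 log₁₀[4.63e-05+0.000644] = 5.69, so f = 0.03089.
ΔP = f(L/D_h)(ρV²/2) = 0.03089·8.28/0.07376·1151 = 3991 Pa.
ΔP = 3.99 kPa.

ΔP ≈ 3.99 kPa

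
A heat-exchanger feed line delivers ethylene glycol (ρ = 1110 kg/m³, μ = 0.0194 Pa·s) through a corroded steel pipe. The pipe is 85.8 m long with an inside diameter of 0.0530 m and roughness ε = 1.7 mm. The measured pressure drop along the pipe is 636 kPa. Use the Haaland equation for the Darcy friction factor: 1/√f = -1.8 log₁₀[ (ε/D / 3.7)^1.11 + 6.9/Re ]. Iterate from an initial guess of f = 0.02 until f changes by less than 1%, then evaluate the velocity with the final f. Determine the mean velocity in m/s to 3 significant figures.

Rearranging Darcy-Weisbach: V = √(2·ΔP·D/(f·L·ρ)). With ε/D = 0.0017/0.053 = 0.0321, iterate starting from f = 0.02:
  f = 0.02 → V = √(2·6.36e+05·0.053/(0.02·85.8·1110)) = 5.949 m/s; Re = ρVD/μ = 1.804e+04; f → 0.06055
  f = 0.06055 → V = 3.419 m/s; Re = 1.037e+04; f → 0.06173
  f = 0.06173 → V = 3.386 m/s; Re = 1.027e+04; f → 0.06176
Converged (Δf/f < 1%). With the final f = 0.06176: V = √(2·6.36e+05·0.053/(0.06176·85.8·1110)) = 3.386 m/s.

V ≈ 3.39 m/s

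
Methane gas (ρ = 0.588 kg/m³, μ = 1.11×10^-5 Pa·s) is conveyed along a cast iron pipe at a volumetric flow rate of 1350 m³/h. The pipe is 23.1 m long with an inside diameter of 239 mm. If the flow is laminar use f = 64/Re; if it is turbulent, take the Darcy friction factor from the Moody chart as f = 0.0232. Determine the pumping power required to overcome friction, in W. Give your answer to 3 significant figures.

Q = 1350 m³/h = 1350/3600 = 0.375 m³/s.
Cross-sectional area A = πD²/4 = π(0.239)²/4 = 0.04486 m²; mean velocity V = Q/A = 0.375/0.04486 = 8.359 m/s.
Reynolds number Re = ρVD/μ = 0.588 · 8.359 · 0.239 / 1.11e-05 = 1.058e+05.
Re > 4000 → turbulent; use the Moody-chart value f = 0.0232.
Darcy-Weisbach: ΔP = f(L/D)(ρV²/2) = 0.0232·(23.1/0.239)·(0.588·8.359²/2) = 0.0232·96.65·20.54 = 46.06 Pa.
Pumping power P = QΔP = 0.375·46.06 = 17.27 W = 17.3 W.

P ≈ 17.3 W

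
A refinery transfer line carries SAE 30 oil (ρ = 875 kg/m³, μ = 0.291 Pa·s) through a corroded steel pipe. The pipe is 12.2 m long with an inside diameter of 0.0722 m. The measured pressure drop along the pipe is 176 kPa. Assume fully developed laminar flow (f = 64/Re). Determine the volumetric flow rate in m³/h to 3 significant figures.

Q ≈ 119 m³/h

For laminar flow, f = 64/Re with Re = ρVD/μ, so Darcy-Weisbach reduces to ΔP = 32μLV/D². Solving for V: V = ΔP·D²/(32μL) = 1.76e+05·(0.0722)²/(32·0.291·12.2) = 8.076 m/s.
Check: Re = ρVD/μ = 875·8.076·0.0722/0.291 = 1753 < 2300, so the laminar assumption holds.
Q = V·A = 8.076·(π/4·0.0722²) = 0.03306 m³/s = 119 m³/h.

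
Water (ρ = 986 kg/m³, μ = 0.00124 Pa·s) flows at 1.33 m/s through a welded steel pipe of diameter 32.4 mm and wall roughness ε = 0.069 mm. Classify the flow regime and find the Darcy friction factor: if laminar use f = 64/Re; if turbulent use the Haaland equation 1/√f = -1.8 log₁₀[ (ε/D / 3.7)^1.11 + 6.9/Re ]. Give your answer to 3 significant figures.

f ≈ 0.0276

Re = ρVD/μ = 986·1.33·0.0324/0.00124 = 3.427e+04.
Re > 4000 → turbulent. ε/D = 6.9e-05/0.0324 = 0.00213; Haaland: 1/√f = -1.8 log₁₀[0.000253 + 0.000201] = 6.016, so f = 0.02763.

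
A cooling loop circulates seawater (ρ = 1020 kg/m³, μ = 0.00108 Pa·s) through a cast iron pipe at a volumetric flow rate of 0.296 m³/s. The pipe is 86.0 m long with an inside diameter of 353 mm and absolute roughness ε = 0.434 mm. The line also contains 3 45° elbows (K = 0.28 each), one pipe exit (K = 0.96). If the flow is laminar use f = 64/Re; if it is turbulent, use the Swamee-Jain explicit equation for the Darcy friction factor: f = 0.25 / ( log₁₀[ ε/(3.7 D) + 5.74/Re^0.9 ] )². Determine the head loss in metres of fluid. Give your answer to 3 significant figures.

Cross-sectional area A = πD²/4 = π(0.353)²/4 = 0.09787 m²; mean velocity V = Q/A = 0.296/0.09787 = 3.024 m/s.
Reynolds number Re = ρVD/μ = 1020 · 3.024 · 0.353 / 0.00108 = 1.008e+06.
Re > 4000 → turbulent. Relative roughness ε/D = 0.000434/0.353 = 0.00123. Swamee-Jain: f = 0.25/(log₁₀[0.00123/3.7 + 5.74/1.008e+06^0.9])² = 0.25/(log₁₀[0.000332 + 2.27e-05])² = 0.25/(-3.45)² = 0.02101.
Total minor-loss coefficient ΣK = 3·0.28 + 1·0.96 = 1.8.
ΔP = [f·L/D + ΣK]·(ρV²/2) = [0.02101·86/0.353 + 1.8]·(1020·3.024²/2) = [5.118 + 1.8]·4665 = 3.227e+04 Pa.
Head loss h_f = ΔP/(ρg) = 3.227e+04/(1020·9.81) = 3.23 m.

h_f ≈ 3.23 m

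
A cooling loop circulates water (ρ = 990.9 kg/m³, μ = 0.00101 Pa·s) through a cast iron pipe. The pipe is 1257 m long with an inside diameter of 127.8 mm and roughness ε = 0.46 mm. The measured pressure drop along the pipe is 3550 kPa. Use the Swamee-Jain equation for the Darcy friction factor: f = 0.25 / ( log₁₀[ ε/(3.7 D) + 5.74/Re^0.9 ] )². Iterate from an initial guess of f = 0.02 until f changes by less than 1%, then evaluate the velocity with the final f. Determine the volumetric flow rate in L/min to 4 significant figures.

Rearranging Darcy-Weisbach: V = √(2·ΔP·D/(f·L·ρ)). With ε/D = 0.00046/0.1278 = 0.0036, iterate starting from f = 0.02:
  f = 0.02 → V = √(2·3.55e+06·0.1278/(0.02·1257·990.9)) = 6.035 m/s; Re = ρVD/μ = 7.567e+05; f → 0.0278
  f = 0.0278 → V = 5.119 m/s; Re = 6.419e+05; f → 0.02783
Converged (Δf/f < 1%). With the final f = 0.02783: V = √(2·3.55e+06·0.1278/(0.02783·1257·990.9)) = 5.116 m/s.
Q = V·A = 5.116·(π/4·0.1278²) = 0.06563 m³/s = 3938 L/min.

Q ≈ 3938 L/min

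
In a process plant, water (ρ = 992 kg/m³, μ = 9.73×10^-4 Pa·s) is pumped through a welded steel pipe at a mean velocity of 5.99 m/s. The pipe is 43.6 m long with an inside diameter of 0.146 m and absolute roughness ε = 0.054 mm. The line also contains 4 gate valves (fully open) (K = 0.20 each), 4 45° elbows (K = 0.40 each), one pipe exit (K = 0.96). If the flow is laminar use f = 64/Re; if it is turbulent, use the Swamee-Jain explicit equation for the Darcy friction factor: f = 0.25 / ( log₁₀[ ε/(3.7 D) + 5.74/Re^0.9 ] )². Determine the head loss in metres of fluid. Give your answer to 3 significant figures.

Reynolds number Re = ρVD/μ = 992 · 5.99 · 0.146 / 0.000973 = 8.916e+05.
Re > 4000 → turbulent. Relative roughness ε/D = 5.4e-05/0.146 = 0.00037. Swamee-Jain: f = 0.25/(log₁₀[0.00037/3.7 + 5.74/8.916e+05^0.9])² = 0.25/(log₁₀[0.0001 + 2.53e-05])² = 0.25/(-3.902)² = 0.01642.
Total minor-loss coefficient ΣK = 4·0.2 + 4·0.4 + 1·0.96 = 3.36.
ΔP = [f·L/D + ΣK]·(ρV²/2) = [0.01642·43.6/0.146 + 3.36]·(992·5.99²/2) = [4.903 + 3.36]·1.78e+04 = 1.471e+05 Pa.
Head loss h_f = ΔP/(ρg) = 1.471e+05/(992·9.81) = 15.1 m.

h_f ≈ 15.1 m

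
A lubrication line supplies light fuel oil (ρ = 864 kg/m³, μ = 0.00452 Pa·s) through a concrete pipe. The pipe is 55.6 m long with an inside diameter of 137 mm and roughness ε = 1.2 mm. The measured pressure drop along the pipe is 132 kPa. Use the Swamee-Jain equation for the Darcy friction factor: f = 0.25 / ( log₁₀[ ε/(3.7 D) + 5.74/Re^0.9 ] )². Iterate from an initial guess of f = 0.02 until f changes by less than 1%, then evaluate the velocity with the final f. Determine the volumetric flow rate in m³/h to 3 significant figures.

Q ≈ 239 m³/h

Rearranging Darcy-Weisbach: V = √(2·ΔP·D/(f·L·ρ)). With ε/D = 0.0012/0.137 = 0.00876, iterate starting from f = 0.02:
  f = 0.02 → V = √(2·1.32e+05·0.137/(0.02·55.6·864)) = 6.136 m/s; Re = ρVD/μ = 1.607e+05; f → 0.03685
  f = 0.03685 → V = 4.52 m/s; Re = 1.184e+05; f → 0.03704
Converged (Δf/f < 1%). With the final f = 0.03704: V = √(2·1.32e+05·0.137/(0.03704·55.6·864)) = 4.509 m/s.
Q = V·A = 4.509·(π/4·0.137²) = 0.06646 m³/s = 239 m³/h.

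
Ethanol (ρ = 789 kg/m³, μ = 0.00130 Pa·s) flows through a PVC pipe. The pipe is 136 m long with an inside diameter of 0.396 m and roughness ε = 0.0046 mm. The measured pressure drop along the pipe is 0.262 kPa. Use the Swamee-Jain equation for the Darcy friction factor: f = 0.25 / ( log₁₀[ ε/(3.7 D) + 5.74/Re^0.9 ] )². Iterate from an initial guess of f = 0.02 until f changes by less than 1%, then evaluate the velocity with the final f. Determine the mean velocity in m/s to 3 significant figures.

V ≈ 0.319 m/s

Rearranging Darcy-Weisbach: V = √(2·ΔP·D/(f·L·ρ)). With ε/D = 4.6e-06/0.396 = 1.16e-05, iterate starting from f = 0.02:
  f = 0.02 → V = √(2·262·0.396/(0.02·136·789)) = 0.3109 m/s; Re = ρVD/μ = 7.473e+04; f → 0.01906
  f = 0.01906 → V = 0.3185 m/s; Re = 7.655e+04; f → 0.01896
Converged (Δf/f < 1%). With the final f = 0.01896: V = √(2·262·0.396/(0.01896·136·789)) = 0.3193 m/s.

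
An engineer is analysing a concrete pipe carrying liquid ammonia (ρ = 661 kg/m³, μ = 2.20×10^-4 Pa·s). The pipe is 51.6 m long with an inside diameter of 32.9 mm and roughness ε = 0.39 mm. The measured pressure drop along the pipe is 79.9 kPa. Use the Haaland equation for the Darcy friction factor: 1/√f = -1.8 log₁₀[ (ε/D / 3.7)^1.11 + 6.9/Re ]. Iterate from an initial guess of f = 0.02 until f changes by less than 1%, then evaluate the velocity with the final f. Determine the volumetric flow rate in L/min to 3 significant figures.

Rearranging Darcy-Weisbach: V = √(2·ΔP·D/(f·L·ρ)). With ε/D = 0.00039/0.0329 = 0.0119, iterate starting from f = 0.02:
  f = 0.02 → V = √(2·7.99e+04·0.0329/(0.02·51.6·661)) = 2.776 m/s; Re = ρVD/μ = 2.744e+05; f → 0.04045
  f = 0.04045 → V = 1.952 m/s; Re = 1.93e+05; f → 0.04053
Converged (Δf/f < 1%). With the final f = 0.04053: V = √(2·7.99e+04·0.0329/(0.04053·51.6·661)) = 1.95 m/s.
Q = V·A = 1.95·(π/4·0.0329²) = 0.001658 m³/s = 99.5 L/min.

Q ≈ 99.5 L/min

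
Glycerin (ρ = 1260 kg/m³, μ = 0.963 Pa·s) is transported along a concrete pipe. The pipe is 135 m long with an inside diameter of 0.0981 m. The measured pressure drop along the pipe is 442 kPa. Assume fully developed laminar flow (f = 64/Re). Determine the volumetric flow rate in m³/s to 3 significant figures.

For laminar flow, f = 64/Re with Re = ρVD/μ, so Darcy-Weisbach reduces to ΔP = 32μLV/D². Solving for V: V = ΔP·D²/(32μL) = 4.42e+05·(0.0981)²/(32·0.963·135) = 1.022 m/s.
Check: Re = ρVD/μ = 1260·1.022·0.0981/0.963 = 131.2 < 2300, so the laminar assumption holds.
Q = V·A = 1.022·(π/4·0.0981²) = 0.007728 m³/s = 0.00773 m³/s.

Q ≈ 0.00773 m³/s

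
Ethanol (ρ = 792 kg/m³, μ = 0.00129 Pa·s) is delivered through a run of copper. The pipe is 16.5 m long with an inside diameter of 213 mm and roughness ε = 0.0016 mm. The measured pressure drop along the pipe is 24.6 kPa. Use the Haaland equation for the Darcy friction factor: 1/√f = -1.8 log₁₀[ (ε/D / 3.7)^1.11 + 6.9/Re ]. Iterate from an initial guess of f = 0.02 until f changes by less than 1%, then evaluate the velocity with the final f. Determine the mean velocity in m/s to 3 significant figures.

V ≈ 8.33 m/s

Rearranging Darcy-Weisbach: V = √(2·ΔP·D/(f·L·ρ)). With ε/D = 1.6e-06/0.213 = 7.51e-06, iterate starting from f = 0.02:
  f = 0.02 → V = √(2·2.46e+04·0.213/(0.02·16.5·792)) = 6.332 m/s; Re = ρVD/μ = 8.281e+05; f → 0.01208
  f = 0.01208 → V = 8.148 m/s; Re = 1.066e+06; f → 0.0116
  f = 0.0116 → V = 8.314 m/s; Re = 1.087e+06; f → 0.01157
Converged (Δf/f < 1%). With the final f = 0.01157: V = √(2·2.46e+04·0.213/(0.01157·16.5·792)) = 8.327 m/s.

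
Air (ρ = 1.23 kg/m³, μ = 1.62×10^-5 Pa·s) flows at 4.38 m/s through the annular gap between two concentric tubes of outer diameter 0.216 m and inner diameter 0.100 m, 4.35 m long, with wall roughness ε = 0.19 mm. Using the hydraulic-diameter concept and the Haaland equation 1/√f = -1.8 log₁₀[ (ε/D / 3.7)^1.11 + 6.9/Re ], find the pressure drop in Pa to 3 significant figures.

Hydraulic diameter D_h = 4A/P = D_o - D_i = 0.216 - 0.1 = 0.116 m.
Re = ρVD_h/μ = 1.23·4.38·0.116/1.62e-05 = 3.858e+04.
ε/D_h = 0.00019/0.116 = 0.00164; Haaland gives 1/√f = -1.8 log₁₀[0.000189+0.000179] = 6.181, so f = 0.02617.
ΔP = f(L/D_h)(ρV²/2) = 0.02617·4.35/0.116·11.8 = 11.58 Pa.

ΔP ≈ 11.6 Pa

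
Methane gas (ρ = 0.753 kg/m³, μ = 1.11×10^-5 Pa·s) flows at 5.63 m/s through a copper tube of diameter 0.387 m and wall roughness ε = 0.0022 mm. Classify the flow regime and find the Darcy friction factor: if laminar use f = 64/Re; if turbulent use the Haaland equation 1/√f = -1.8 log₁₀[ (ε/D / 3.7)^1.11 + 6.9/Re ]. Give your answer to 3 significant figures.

f ≈ 0.0165

Re = ρVD/μ = 0.753·5.63·0.387/1.11e-05 = 1.478e+05.
Re > 4000 → turbulent. ε/D = 2.2e-06/0.387 = 5.68e-06; Haaland: 1/√f = -1.8 log₁₀[3.52e-07 + 4.67e-05] = 7.79, so f = 0.01648.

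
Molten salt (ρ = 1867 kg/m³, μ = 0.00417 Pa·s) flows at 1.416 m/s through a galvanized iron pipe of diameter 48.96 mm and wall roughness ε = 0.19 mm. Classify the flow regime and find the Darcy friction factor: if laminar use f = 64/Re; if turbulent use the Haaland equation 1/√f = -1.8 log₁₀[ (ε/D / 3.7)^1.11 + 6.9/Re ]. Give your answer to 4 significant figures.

Re = ρVD/μ = 1867·1.416·0.04896/0.00417 = 3.104e+04.
Re > 4000 → turbulent. ε/D = 0.00019/0.04896 = 0.00388; Haaland: 1/√f = -1.8 log₁₀[0.000493 + 0.000222] = 5.662, so f = 0.0312.

f ≈ 0.03120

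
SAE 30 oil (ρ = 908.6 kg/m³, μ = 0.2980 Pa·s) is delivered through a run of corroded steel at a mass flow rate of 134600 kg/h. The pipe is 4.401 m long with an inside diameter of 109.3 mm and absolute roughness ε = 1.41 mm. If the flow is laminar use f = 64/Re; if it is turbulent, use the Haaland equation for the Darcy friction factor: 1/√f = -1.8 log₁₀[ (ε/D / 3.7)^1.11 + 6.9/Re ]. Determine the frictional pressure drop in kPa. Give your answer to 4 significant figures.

ṁ = 134600 kg/h = 134600/3600 = 37.39 kg/s.
A = πD²/4 = π(0.1093)²/4 = 0.009383 m²; mean velocity V = ṁ/(ρA) = 37.39/(908.6 · 0.009383) = 4.386 m/s.
Reynolds number Re = ρVD/μ = 908.6 · 4.386 · 0.1093 / 0.298 = 1462.
Re < 2300 → laminar flow, so f = 64/Re = 64/1462 = 0.04379 (the turbulent correlation is not needed).
Darcy-Weisbach: ΔP = f(L/D)(ρV²/2) = 0.04379·(4.401/0.1093)·(908.6·4.386²/2) = 0.04379·40.27·8738 = 1.541e+04 Pa.
ΔP = 1.541e+04 Pa = 15.41 kPa.

ΔP ≈ 15.41 kPa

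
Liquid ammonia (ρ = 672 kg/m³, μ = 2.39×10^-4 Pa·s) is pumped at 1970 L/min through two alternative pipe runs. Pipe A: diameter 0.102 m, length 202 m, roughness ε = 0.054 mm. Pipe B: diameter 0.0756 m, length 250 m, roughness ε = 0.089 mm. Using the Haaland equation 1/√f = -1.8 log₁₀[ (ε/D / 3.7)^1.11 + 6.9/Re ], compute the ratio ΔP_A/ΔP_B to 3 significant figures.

Pipe A: V = Q/A = 0.03283/0.008171 = 4.018 m/s; Re = 1.152e+06; ε/D = 0.000529; Haaland → f = 0.01732; ΔP_A = f(L/D)(ρV²/2) = 1.86e+05 Pa.
Pipe B: V = Q/A = 0.03283/0.004489 = 7.314 m/s; Re = 1.555e+06; ε/D = 0.00118; Haaland → f = 0.02063; ΔP_B = f(L/D)(ρV²/2) = 1.227e+06 Pa.
ΔP_A/ΔP_B = 1.86e+05/1.227e+06 = 0.152.

ΔP_A/ΔP_B ≈ 0.152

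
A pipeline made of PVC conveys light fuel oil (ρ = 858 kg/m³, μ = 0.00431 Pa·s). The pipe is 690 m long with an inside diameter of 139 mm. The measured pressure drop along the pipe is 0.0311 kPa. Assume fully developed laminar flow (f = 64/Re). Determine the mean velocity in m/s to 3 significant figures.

V ≈ 0.00631 m/s

For laminar flow, f = 64/Re with Re = ρVD/μ, so Darcy-Weisbach reduces to ΔP = 32μLV/D². Solving for V: V = ΔP·D²/(32μL) = 31.1·(0.139)²/(32·0.00431·690) = 0.006314 m/s.
Check: Re = ρVD/μ = 858·0.006314·0.139/0.00431 = 174.7 < 2300, so the laminar assumption holds.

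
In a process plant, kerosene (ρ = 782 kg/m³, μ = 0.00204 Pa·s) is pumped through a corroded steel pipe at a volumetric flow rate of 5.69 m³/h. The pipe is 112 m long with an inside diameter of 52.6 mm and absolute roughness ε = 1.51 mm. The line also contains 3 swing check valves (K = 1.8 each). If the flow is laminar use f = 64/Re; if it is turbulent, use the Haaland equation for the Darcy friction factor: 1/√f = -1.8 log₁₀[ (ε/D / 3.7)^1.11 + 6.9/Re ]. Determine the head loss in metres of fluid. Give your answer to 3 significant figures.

Q = 5.69 m³/h = 5.69/3600 = 0.001581 m³/s.
Cross-sectional area A = πD²/4 = π(0.0526)²/4 = 0.002173 m²; mean velocity V = Q/A = 0.001581/0.002173 = 0.7274 m/s.
Reynolds number Re = ρVD/μ = 782 · 0.7274 · 0.0526 / 0.00204 = 1.467e+04.
Re > 4000 → turbulent. Relative roughness ε/D = 0.00151/0.0526 = 0.0287. Haaland: 1/√f = -1.8 log₁₀[(0.0287/3.7)^1.11 + 6.9/1.467e+04] = -1.8 log₁₀[0.00455 + 0.00047] = 4.139, so f = 0.05837.
Total minor-loss coefficient ΣK = 3·1.8 = 5.4.
ΔP = [f·L/D + ΣK]·(ρV²/2) = [0.05837·112/0.0526 + 5.4]·(782·0.7274²/2) = [124.3 + 5.4]·206.9 = 2.683e+04 Pa.
Head loss h_f = ΔP/(ρg) = 2.683e+04/(782·9.81) = 3.50 m.

h_f ≈ 3.50 m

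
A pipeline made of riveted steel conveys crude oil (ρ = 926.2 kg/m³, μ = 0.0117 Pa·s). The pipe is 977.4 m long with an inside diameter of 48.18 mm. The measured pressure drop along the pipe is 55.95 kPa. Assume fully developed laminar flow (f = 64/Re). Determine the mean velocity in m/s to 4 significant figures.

For laminar flow, f = 64/Re with Re = ρVD/μ, so Darcy-Weisbach reduces to ΔP = 32μLV/D². Solving for V: V = ΔP·D²/(32μL) = 5.595e+04·(0.04818)²/(32·0.0117·977.4) = 0.3549 m/s.
Check: Re = ρVD/μ = 926.2·0.3549·0.04818/0.0117 = 1354 < 2300, so the laminar assumption holds.

V ≈ 0.3549 m/s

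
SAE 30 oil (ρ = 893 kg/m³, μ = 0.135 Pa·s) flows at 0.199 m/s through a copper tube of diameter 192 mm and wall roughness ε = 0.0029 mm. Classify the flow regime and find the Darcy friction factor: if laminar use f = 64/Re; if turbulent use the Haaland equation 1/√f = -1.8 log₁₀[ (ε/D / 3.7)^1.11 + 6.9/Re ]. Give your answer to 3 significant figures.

Re = ρVD/μ = 893·0.199·0.192/0.135 = 252.7.
Re < 2300 → laminar, so f = 64/Re = 0.2532 (roughness is irrelevant in laminar flow).

f ≈ 0.253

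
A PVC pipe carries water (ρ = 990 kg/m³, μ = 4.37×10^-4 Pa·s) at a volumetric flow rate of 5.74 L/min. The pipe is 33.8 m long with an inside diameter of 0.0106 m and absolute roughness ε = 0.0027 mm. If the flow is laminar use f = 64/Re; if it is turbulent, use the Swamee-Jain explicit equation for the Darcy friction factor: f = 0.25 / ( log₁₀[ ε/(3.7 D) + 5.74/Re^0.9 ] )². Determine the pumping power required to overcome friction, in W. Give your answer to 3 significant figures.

P ≈ 4.42 W

Q = 5.74 L/min = 5.74/60000 = 9.567e-05 m³/s.
Cross-sectional area A = πD²/4 = π(0.0106)²/4 = 8.825e-05 m²; mean velocity V = Q/A = 9.567e-05/8.825e-05 = 1.084 m/s.
Reynolds number Re = ρVD/μ = 990 · 1.084 · 0.0106 / 0.000437 = 2.603e+04.
Re > 4000 → turbulent. Relative roughness ε/D = 2.7e-06/0.0106 = 0.000255. Swamee-Jain: f = 0.25/(log₁₀[0.000255/3.7 + 5.74/2.603e+04^0.9])² = 0.25/(log₁₀[6.88e-05 + 0.000609])² = 0.25/(-3.169)² = 0.0249.
Darcy-Weisbach: ΔP = f(L/D)(ρV²/2) = 0.0249·(33.8/0.0106)·(990·1.084²/2) = 0.0249·3189·581.7 = 4.619e+04 Pa.
Pumping power P = QΔP = 9.567e-05·4.619e+04 = 4.419 W = 4.42 W.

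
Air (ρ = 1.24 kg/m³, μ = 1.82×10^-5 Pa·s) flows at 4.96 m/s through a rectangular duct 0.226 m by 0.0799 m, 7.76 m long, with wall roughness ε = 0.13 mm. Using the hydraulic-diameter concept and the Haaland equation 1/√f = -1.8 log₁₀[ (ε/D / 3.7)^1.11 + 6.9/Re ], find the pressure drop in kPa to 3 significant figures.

ΔP ≈ 0.0248 kPa

Hydraulic diameter D_h = 4A/P = 4·(0.226·0.0799)/(2·(0.226+0.0799)) = 0.07223/0.6118 = 0.1181 m.
Re = ρVD_h/μ = 1.24·4.96·0.1181/1.82e-05 = 3.99e+04.
ε/D_h = 0.00013/0.1181 = 0.0011; Haaland gives 1/√f = -1.8 log₁₀[0.000122+0.000173] = 6.355, so f = 0.02476.
ΔP = f(L/D_h)(ρV²/2) = 0.02476·7.76/0.1181·15.25 = 24.83 Pa.
ΔP = 0.0248 kPa.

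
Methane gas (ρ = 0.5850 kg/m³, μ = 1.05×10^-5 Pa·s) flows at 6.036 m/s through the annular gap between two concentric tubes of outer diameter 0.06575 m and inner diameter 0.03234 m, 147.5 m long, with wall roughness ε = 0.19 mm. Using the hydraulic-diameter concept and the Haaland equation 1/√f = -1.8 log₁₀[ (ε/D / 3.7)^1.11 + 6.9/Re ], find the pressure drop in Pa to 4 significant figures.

Hydraulic diameter D_h = 4A/P = D_o - D_i = 0.06575 - 0.03234 = 0.03341 m.
Re = ρVD_h/μ = 0.585·6.036·0.03341/1.05e-05 = 1.124e+04.
ε/D_h = 0.00019/0.03341 = 0.00569; Haaland gives 1/√f = -1.8 log₁₀[0.000754+0.000614] = 5.155, so f = 0.03763.
ΔP = f(L/D_h)(ρV²/2) = 0.03763·147.5/0.03341·10.66 = 1770 Pa.

ΔP ≈ 1770 Pa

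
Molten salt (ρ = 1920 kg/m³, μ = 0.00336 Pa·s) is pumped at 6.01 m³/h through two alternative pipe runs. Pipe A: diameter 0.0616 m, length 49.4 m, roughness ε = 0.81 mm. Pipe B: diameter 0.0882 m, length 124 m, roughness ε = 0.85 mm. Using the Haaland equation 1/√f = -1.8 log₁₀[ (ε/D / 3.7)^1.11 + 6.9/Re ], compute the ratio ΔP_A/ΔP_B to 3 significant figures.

ΔP_A/ΔP_B ≈ 2.56

Pipe A: V = Q/A = 0.001669/0.00298 = 0.5602 m/s; Re = 1.972e+04; ε/D = 0.0131; Haaland → f = 0.04409; ΔP_A = f(L/D)(ρV²/2) = 1.065e+04 Pa.
Pipe B: V = Q/A = 0.001669/0.00611 = 0.2732 m/s; Re = 1.377e+04; ε/D = 0.00964; Haaland → f = 0.04136; ΔP_B = f(L/D)(ρV²/2) = 4168 Pa.
ΔP_A/ΔP_B = 1.065e+04/4168 = 2.56.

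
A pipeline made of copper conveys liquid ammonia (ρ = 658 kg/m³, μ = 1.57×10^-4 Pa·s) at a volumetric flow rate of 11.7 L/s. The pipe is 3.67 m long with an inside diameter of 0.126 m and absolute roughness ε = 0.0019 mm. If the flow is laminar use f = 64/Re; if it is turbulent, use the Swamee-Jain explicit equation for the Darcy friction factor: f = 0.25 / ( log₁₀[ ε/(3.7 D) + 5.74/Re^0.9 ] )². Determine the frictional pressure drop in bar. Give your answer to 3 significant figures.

Q = 11.7 L/s = 11.7/1000 = 0.0117 m³/s.
Cross-sectional area A = πD²/4 = π(0.126)²/4 = 0.01247 m²; mean velocity V = Q/A = 0.0117/0.01247 = 0.9383 m/s.
Reynolds number Re = ρVD/μ = 658 · 0.9383 · 0.126 / 0.000157 = 4.955e+05.
Re > 4000 → turbulent. Relative roughness ε/D = 1.9e-06/0.126 = 1.51e-05. Swamee-Jain: f = 0.25/(log₁₀[1.51e-05/3.7 + 5.74/4.955e+05^0.9])² = 0.25/(log₁₀[4.08e-06 + 4.3e-05])² = 0.25/(-4.327)² = 0.01335.
Darcy-Weisbach: ΔP = f(L/D)(ρV²/2) = 0.01335·(3.67/0.126)·(658·0.9383²/2) = 0.01335·29.13·289.7 = 112.6 Pa.
ΔP = 112.6 Pa = 0.00113 bar.

ΔP ≈ 0.00113 bar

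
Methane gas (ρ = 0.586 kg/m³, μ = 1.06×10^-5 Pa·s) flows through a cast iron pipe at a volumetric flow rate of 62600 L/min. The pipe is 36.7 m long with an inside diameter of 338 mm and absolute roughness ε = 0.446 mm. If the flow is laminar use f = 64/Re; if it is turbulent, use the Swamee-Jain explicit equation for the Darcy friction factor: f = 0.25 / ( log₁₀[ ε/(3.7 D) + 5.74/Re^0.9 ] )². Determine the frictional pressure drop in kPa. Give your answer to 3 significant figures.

Q = 62600 L/min = 62600/60000 = 1.043 m³/s.
Cross-sectional area A = πD²/4 = π(0.338)²/4 = 0.08973 m²; mean velocity V = Q/A = 1.043/0.08973 = 11.63 m/s.
Reynolds number Re = ρVD/μ = 0.586 · 11.63 · 0.338 / 1.06e-05 = 2.173e+05.
Re > 4000 → turbulent. Relative roughness ε/D = 0.000446/0.338 = 0.00132. Swamee-Jain: f = 0.25/(log₁₀[0.00132/3.7 + 5.74/2.173e+05^0.9])² = 0.25/(log₁₀[0.000357 + 9.03e-05])² = 0.25/(-3.35)² = 0.02228.
Darcy-Weisbach: ΔP = f(L/D)(ρV²/2) = 0.02228·(36.7/0.338)·(0.586·11.63²/2) = 0.02228·108.6·39.62 = 95.84 Pa.
ΔP = 95.84 Pa = 0.0958 kPa.

ΔP ≈ 0.0958 kPa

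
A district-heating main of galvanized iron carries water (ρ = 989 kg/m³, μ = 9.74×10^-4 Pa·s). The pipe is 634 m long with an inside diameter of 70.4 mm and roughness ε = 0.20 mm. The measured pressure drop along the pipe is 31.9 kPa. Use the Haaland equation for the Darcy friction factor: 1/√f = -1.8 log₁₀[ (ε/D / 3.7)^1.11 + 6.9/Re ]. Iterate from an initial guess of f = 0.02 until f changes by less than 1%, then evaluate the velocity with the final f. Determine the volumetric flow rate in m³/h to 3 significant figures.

Rearranging Darcy-Weisbach: V = √(2·ΔP·D/(f·L·ρ)). With ε/D = 0.0002/0.0704 = 0.00284, iterate starting from f = 0.02:
  f = 0.02 → V = √(2·3.19e+04·0.0704/(0.02·634·989)) = 0.5985 m/s; Re = ρVD/μ = 4.278e+04; f → 0.02847
  f = 0.02847 → V = 0.5016 m/s; Re = 3.585e+04; f → 0.02892
  f = 0.02892 → V = 0.4976 m/s; Re = 3.557e+04; f → 0.02895
Converged (Δf/f < 1%). With the final f = 0.02895: V = √(2·3.19e+04·0.0704/(0.02895·634·989)) = 0.4975 m/s.
Q = V·A = 0.4975·(π/4·0.0704²) = 0.001936 m³/s = 6.97 m³/h.

Q ≈ 6.97 m³/h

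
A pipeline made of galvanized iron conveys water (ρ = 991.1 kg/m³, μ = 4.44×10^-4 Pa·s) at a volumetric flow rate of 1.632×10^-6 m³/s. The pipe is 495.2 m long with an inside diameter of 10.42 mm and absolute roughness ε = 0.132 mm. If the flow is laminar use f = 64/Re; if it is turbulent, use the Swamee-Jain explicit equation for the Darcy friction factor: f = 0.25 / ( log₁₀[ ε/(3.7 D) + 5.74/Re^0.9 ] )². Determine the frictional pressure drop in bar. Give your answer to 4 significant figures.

Cross-sectional area A = πD²/4 = π(0.01042)²/4 = 8.528e-05 m²; mean velocity V = Q/A = 1.632e-06/8.528e-05 = 0.01914 m/s.
Reynolds number Re = ρVD/μ = 991.1 · 0.01914 · 0.01042 / 0.000444 = 445.1.
Re < 2300 → laminar flow, so f = 64/Re = 64/445.1 = 0.1438 (the turbulent correlation is not needed).
Darcy-Weisbach: ΔP = f(L/D)(ρV²/2) = 0.1438·(495.2/0.01042)·(991.1·0.01914²/2) = 0.1438·4.752e+04·0.1815 = 1240 Pa.
ΔP = 1240 Pa = 0.01240 bar.

ΔP ≈ 0.01240 bar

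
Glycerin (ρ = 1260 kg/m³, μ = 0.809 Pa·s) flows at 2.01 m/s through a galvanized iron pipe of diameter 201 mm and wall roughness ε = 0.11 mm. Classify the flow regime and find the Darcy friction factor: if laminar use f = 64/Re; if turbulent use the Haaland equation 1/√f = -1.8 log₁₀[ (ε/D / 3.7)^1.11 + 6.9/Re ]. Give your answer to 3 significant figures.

f ≈ 0.102

Re = ρVD/μ = 1260·2.01·0.201/0.809 = 629.2.
Re < 2300 → laminar, so f = 64/Re = 0.1017 (roughness is irrelevant in laminar flow).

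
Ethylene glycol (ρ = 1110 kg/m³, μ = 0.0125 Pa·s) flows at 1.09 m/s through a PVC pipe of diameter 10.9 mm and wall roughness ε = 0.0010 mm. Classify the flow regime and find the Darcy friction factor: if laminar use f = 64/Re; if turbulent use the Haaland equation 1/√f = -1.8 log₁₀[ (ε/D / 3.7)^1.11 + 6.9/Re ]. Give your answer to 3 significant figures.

Re = ρVD/μ = 1110·1.09·0.0109/0.0125 = 1055.
Re < 2300 → laminar, so f = 64/Re = 0.06066 (roughness is irrelevant in laminar flow).

f ≈ 0.0607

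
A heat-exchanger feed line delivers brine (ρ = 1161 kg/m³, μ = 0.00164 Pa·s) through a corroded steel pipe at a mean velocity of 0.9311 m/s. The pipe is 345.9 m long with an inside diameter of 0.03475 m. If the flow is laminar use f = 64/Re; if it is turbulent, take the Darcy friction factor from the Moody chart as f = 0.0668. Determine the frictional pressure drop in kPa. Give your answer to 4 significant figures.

ΔP ≈ 334.6 kPa

Reynolds number Re = ρVD/μ = 1161 · 0.9311 · 0.03475 / 0.00164 = 2.291e+04.
Re > 4000 → turbulent; use the Moody-chart value f = 0.0668.
Darcy-Weisbach: ΔP = f(L/D)(ρV²/2) = 0.0668·(345.9/0.03475)·(1161·0.9311²/2) = 0.0668·9954·503.3 = 3.346e+05 Pa.
ΔP = 3.346e+05 Pa = 334.6 kPa.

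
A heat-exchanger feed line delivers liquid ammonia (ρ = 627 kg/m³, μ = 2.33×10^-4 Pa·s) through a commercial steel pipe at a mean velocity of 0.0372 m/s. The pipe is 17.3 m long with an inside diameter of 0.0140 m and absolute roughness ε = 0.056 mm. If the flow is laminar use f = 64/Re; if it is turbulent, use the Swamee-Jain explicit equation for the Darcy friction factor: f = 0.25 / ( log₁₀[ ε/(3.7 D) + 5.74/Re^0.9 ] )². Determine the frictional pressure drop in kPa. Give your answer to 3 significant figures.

Reynolds number Re = ρVD/μ = 627 · 0.0372 · 0.014 / 0.000233 = 1401.
Re < 2300 → laminar flow, so f = 64/Re = 64/1401 = 0.04567 (the turbulent correlation is not needed).
Darcy-Weisbach: ΔP = f(L/D)(ρV²/2) = 0.04567·(17.3/0.014)·(627·0.0372²/2) = 0.04567·1236·0.4338 = 24.48 Pa.
ΔP = 24.48 Pa = 0.0245 kPa.

ΔP ≈ 0.0245 kPa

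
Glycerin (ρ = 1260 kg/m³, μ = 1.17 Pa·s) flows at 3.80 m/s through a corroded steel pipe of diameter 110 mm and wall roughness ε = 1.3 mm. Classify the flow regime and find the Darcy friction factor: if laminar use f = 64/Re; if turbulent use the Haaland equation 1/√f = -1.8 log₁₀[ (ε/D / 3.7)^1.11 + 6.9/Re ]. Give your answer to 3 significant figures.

Re = ρVD/μ = 1260·3.8·0.11/1.17 = 450.2.
Re < 2300 → laminar, so f = 64/Re = 0.1422 (roughness is irrelevant in laminar flow).

f ≈ 0.142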